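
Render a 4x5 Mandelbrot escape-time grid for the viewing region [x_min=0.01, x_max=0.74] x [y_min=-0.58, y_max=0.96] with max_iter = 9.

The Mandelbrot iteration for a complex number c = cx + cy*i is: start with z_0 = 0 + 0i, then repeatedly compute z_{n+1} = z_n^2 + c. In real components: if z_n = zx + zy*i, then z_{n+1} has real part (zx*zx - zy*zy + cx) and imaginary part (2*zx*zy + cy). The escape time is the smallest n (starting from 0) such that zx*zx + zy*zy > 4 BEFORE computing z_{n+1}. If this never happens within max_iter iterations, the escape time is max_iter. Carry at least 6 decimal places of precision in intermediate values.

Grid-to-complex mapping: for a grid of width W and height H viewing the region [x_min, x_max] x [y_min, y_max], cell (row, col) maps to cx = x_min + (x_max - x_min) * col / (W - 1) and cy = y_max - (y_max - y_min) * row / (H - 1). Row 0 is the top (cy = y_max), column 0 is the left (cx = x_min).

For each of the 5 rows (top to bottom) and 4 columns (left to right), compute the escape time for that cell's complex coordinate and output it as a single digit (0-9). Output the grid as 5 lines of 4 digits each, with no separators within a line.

(row=0, col=0): c = 0.0100 + 0.9600i → escape time 6
(row=0, col=1): c = 0.2533 + 0.9600i → escape time 4
(row=0, col=2): c = 0.4967 + 0.9600i → escape time 3
(row=0, col=3): c = 0.7400 + 0.9600i → escape time 2
(row=1, col=0): c = 0.0100 + 0.5750i → escape time 9
(row=1, col=1): c = 0.2533 + 0.5750i → escape time 9
(row=1, col=2): c = 0.4967 + 0.5750i → escape time 5
(row=1, col=3): c = 0.7400 + 0.5750i → escape time 3
(row=2, col=0): c = 0.0100 + 0.1900i → escape time 9
(row=2, col=1): c = 0.2533 + 0.1900i → escape time 9
(row=2, col=2): c = 0.4967 + 0.1900i → escape time 5
(row=2, col=3): c = 0.7400 + 0.1900i → escape time 3
(row=3, col=0): c = 0.0100 + -0.1950i → escape time 9
(row=3, col=1): c = 0.2533 + -0.1950i → escape time 9
(row=3, col=2): c = 0.4967 + -0.1950i → escape time 5
(row=3, col=3): c = 0.7400 + -0.1950i → escape time 3
(row=4, col=0): c = 0.0100 + -0.5800i → escape time 9
(row=4, col=1): c = 0.2533 + -0.5800i → escape time 9
(row=4, col=2): c = 0.4967 + -0.5800i → escape time 4
(row=4, col=3): c = 0.7400 + -0.5800i → escape time 3

Answer: 6432
9953
9953
9953
9943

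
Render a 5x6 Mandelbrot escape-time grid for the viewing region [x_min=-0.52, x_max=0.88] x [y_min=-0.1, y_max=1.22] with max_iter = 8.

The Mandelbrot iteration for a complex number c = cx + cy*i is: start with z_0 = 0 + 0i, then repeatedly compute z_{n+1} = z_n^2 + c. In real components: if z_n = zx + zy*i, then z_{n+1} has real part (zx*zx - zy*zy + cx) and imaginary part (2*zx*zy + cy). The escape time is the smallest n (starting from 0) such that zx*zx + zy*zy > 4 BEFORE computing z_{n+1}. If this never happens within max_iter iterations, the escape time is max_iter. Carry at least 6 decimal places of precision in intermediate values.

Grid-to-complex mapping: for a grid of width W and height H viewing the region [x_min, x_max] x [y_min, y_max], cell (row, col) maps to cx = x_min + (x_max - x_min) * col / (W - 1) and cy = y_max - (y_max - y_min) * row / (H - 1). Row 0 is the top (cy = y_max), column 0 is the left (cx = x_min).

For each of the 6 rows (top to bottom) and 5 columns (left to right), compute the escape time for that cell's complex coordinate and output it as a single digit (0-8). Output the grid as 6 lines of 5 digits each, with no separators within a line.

(row=0, col=0): c = -0.5200 + 1.2200i → escape time 3
(row=0, col=1): c = -0.1700 + 1.2200i → escape time 3
(row=0, col=2): c = 0.1800 + 1.2200i → escape time 2
(row=0, col=3): c = 0.5300 + 1.2200i → escape time 2
(row=0, col=4): c = 0.8800 + 1.2200i → escape time 2
(row=1, col=0): c = -0.5200 + 0.9560i → escape time 4
(row=1, col=1): c = -0.1700 + 0.9560i → escape time 8
(row=1, col=2): c = 0.1800 + 0.9560i → escape time 4
(row=1, col=3): c = 0.5300 + 0.9560i → escape time 3
(row=1, col=4): c = 0.8800 + 0.9560i → escape time 2
(row=2, col=0): c = -0.5200 + 0.6920i → escape time 8
(row=2, col=1): c = -0.1700 + 0.6920i → escape time 8
(row=2, col=2): c = 0.1800 + 0.6920i → escape time 7
(row=2, col=3): c = 0.5300 + 0.6920i → escape time 3
(row=2, col=4): c = 0.8800 + 0.6920i → escape time 2
(row=3, col=0): c = -0.5200 + 0.4280i → escape time 8
(row=3, col=1): c = -0.1700 + 0.4280i → escape time 8
(row=3, col=2): c = 0.1800 + 0.4280i → escape time 8
(row=3, col=3): c = 0.5300 + 0.4280i → escape time 4
(row=3, col=4): c = 0.8800 + 0.4280i → escape time 3
(row=4, col=0): c = -0.5200 + 0.1640i → escape time 8
(row=4, col=1): c = -0.1700 + 0.1640i → escape time 8
(row=4, col=2): c = 0.1800 + 0.1640i → escape time 8
(row=4, col=3): c = 0.5300 + 0.1640i → escape time 5
(row=4, col=4): c = 0.8800 + 0.1640i → escape time 3
(row=5, col=0): c = -0.5200 + -0.1000i → escape time 8
(row=5, col=1): c = -0.1700 + -0.1000i → escape time 8
(row=5, col=2): c = 0.1800 + -0.1000i → escape time 8
(row=5, col=3): c = 0.5300 + -0.1000i → escape time 5
(row=5, col=4): c = 0.8800 + -0.1000i → escape time 3

Answer: 33222
48432
88732
88843
88853
88853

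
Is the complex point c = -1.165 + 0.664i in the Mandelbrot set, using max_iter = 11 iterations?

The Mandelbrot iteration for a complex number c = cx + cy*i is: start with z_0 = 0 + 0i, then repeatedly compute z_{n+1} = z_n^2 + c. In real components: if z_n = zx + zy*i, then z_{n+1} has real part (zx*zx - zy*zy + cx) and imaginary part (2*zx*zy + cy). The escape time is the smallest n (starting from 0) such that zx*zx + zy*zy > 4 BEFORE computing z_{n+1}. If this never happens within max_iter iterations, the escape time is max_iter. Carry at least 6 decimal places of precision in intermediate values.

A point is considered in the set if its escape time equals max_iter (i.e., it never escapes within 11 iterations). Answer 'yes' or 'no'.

z_0 = 0 + 0i, c = -1.1650 + 0.6640i
Iter 1: z = -1.1650 + 0.6640i, |z|^2 = 1.7981
Iter 2: z = -0.2487 + -0.8831i, |z|^2 = 0.8417
Iter 3: z = -1.8831 + 1.1032i, |z|^2 = 4.7630
Escaped at iteration 3

Answer: no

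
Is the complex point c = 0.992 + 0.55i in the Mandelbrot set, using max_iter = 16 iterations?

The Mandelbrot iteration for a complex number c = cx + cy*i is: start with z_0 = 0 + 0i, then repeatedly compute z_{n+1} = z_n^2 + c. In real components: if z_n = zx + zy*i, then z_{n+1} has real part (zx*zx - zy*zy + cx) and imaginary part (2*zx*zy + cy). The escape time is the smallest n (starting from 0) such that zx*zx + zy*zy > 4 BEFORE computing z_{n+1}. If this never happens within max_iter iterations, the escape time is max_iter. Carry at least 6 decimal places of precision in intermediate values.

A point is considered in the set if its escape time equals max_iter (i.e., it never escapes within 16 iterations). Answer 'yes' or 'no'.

Answer: no

Derivation:
z_0 = 0 + 0i, c = 0.9920 + 0.5500i
Iter 1: z = 0.9920 + 0.5500i, |z|^2 = 1.2866
Iter 2: z = 1.6736 + 1.6412i, |z|^2 = 5.4944
Escaped at iteration 2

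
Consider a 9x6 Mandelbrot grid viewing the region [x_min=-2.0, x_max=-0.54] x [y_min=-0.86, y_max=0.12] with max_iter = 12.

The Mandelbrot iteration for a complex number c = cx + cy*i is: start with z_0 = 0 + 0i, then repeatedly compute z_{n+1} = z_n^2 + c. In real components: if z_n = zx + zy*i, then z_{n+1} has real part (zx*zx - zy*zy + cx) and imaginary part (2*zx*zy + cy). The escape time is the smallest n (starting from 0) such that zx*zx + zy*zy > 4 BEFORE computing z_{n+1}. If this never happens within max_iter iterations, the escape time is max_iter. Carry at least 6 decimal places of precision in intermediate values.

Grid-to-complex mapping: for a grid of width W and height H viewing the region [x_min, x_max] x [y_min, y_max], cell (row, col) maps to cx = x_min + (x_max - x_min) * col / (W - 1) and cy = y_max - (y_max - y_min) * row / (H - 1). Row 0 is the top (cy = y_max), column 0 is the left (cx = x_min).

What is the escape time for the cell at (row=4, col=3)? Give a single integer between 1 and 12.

z_0 = 0 + 0i, c = -1.4525 + -0.6640i
Iter 1: z = -1.4525 + -0.6640i, |z|^2 = 2.5507
Iter 2: z = 0.2164 + 1.2649i, |z|^2 = 1.6468
Iter 3: z = -3.0057 + -0.1166i, |z|^2 = 9.0479
Escaped at iteration 3

Answer: 3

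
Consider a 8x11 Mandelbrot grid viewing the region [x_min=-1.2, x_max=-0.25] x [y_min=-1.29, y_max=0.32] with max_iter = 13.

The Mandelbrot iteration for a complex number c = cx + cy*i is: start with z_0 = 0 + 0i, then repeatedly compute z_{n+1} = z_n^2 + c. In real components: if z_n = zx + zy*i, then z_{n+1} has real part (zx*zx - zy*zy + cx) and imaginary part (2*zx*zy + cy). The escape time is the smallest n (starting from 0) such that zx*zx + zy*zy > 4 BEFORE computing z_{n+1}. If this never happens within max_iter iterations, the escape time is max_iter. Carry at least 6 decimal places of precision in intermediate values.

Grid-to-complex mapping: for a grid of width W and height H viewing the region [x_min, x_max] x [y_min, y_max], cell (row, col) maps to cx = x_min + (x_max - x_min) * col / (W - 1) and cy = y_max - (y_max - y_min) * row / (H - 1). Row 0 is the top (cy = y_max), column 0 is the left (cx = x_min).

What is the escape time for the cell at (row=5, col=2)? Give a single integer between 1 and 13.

z_0 = 0 + 0i, c = -0.9286 + -0.4850i
Iter 1: z = -0.9286 + -0.4850i, |z|^2 = 1.0975
Iter 2: z = -0.3016 + 0.4157i, |z|^2 = 0.2638
Iter 3: z = -1.0105 + -0.7357i, |z|^2 = 1.5623
Iter 4: z = -0.4488 + 1.0018i, |z|^2 = 1.2051
Iter 5: z = -1.7308 + -1.3843i, |z|^2 = 4.9119
Escaped at iteration 5

Answer: 5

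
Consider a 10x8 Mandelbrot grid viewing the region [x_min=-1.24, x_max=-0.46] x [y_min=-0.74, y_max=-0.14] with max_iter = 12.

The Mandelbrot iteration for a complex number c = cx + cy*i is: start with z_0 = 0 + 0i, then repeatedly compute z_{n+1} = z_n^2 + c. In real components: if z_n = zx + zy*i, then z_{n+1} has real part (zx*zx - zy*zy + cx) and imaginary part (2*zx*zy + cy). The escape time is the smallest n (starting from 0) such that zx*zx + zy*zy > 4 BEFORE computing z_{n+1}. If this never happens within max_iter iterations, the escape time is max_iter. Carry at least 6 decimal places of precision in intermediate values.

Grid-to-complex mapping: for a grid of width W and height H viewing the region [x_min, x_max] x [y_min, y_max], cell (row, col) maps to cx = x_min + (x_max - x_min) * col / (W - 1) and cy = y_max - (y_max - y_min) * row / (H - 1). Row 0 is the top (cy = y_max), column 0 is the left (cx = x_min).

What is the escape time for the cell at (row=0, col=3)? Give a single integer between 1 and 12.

Answer: 12

Derivation:
z_0 = 0 + 0i, c = -0.9800 + -0.1400i
Iter 1: z = -0.9800 + -0.1400i, |z|^2 = 0.9800
Iter 2: z = -0.0392 + 0.1344i, |z|^2 = 0.0196
Iter 3: z = -0.9965 + -0.1505i, |z|^2 = 1.0157
Iter 4: z = -0.0096 + 0.1600i, |z|^2 = 0.0257
Iter 5: z = -1.0055 + -0.1431i, |z|^2 = 1.0315
Iter 6: z = 0.0106 + 0.1477i, |z|^2 = 0.0219
Iter 7: z = -1.0017 + -0.1369i, |z|^2 = 1.0222
Iter 8: z = 0.0047 + 0.1342i, |z|^2 = 0.0180
Iter 9: z = -0.9980 + -0.1387i, |z|^2 = 1.0152
Iter 10: z = -0.0033 + 0.1369i, |z|^2 = 0.0188
Iter 11: z = -0.9987 + -0.1409i, |z|^2 = 1.0173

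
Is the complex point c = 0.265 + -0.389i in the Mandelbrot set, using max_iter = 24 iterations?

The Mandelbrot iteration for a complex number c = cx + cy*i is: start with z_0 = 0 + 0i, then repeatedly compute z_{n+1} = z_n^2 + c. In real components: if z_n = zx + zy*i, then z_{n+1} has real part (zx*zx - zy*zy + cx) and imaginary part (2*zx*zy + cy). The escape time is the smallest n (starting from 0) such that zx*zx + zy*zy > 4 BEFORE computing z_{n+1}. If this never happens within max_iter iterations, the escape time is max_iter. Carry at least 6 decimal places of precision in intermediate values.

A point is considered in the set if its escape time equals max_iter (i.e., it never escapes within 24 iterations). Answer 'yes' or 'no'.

Answer: yes

Derivation:
z_0 = 0 + 0i, c = 0.2650 + -0.3890i
Iter 1: z = 0.2650 + -0.3890i, |z|^2 = 0.2215
Iter 2: z = 0.1839 + -0.5952i, |z|^2 = 0.3880
Iter 3: z = -0.0554 + -0.6079i, |z|^2 = 0.3726
Iter 4: z = -0.1015 + -0.3216i, |z|^2 = 0.1137
Iter 5: z = 0.1718 + -0.3237i, |z|^2 = 0.1343
Iter 6: z = 0.1897 + -0.5003i, |z|^2 = 0.2863
Iter 7: z = 0.0507 + -0.5788i, |z|^2 = 0.3376
Iter 8: z = -0.0675 + -0.4477i, |z|^2 = 0.2050
Iter 9: z = 0.0691 + -0.3286i, |z|^2 = 0.1127
Iter 10: z = 0.1618 + -0.4344i, |z|^2 = 0.2149
Iter 11: z = 0.1025 + -0.5296i, |z|^2 = 0.2910
Iter 12: z = -0.0050 + -0.4975i, |z|^2 = 0.2476
Iter 13: z = 0.0175 + -0.3841i, |z|^2 = 0.1478
Iter 14: z = 0.1178 + -0.4024i, |z|^2 = 0.1758
Iter 15: z = 0.1169 + -0.4838i, |z|^2 = 0.2477
Iter 16: z = 0.0446 + -0.5021i, |z|^2 = 0.2541
Iter 17: z = 0.0148 + -0.4338i, |z|^2 = 0.1884
Iter 18: z = 0.0770 + -0.4019i, |z|^2 = 0.1674
Iter 19: z = 0.1094 + -0.4509i, |z|^2 = 0.2153
Iter 20: z = 0.0736 + -0.4877i, |z|^2 = 0.2433
Iter 21: z = 0.0326 + -0.4608i, |z|^2 = 0.2134
Iter 22: z = 0.0537 + -0.4190i, |z|^2 = 0.1785
Iter 23: z = 0.0923 + -0.4340i, |z|^2 = 0.1969
Did not escape in 24 iterations → in set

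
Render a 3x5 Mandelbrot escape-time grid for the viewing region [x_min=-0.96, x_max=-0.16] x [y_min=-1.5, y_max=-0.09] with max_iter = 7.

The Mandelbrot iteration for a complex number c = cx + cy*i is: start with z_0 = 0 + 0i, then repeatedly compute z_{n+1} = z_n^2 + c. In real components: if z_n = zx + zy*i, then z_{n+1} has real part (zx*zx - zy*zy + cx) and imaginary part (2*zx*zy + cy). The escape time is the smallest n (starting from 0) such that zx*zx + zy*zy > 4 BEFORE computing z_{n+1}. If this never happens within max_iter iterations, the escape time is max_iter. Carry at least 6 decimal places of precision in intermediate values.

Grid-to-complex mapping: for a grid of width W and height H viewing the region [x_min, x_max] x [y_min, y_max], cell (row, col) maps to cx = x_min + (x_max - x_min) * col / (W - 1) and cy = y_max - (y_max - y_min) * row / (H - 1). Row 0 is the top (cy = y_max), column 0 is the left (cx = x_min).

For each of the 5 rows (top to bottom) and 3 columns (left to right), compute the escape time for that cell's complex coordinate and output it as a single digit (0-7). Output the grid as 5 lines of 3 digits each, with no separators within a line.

Answer: 777
677
357
335
222

Derivation:
(row=0, col=0): c = -0.9600 + -0.0900i → escape time 7
(row=0, col=1): c = -0.5600 + -0.0900i → escape time 7
(row=0, col=2): c = -0.1600 + -0.0900i → escape time 7
(row=1, col=0): c = -0.9600 + -0.4425i → escape time 6
(row=1, col=1): c = -0.5600 + -0.4425i → escape time 7
(row=1, col=2): c = -0.1600 + -0.4425i → escape time 7
(row=2, col=0): c = -0.9600 + -0.7950i → escape time 3
(row=2, col=1): c = -0.5600 + -0.7950i → escape time 5
(row=2, col=2): c = -0.1600 + -0.7950i → escape time 7
(row=3, col=0): c = -0.9600 + -1.1475i → escape time 3
(row=3, col=1): c = -0.5600 + -1.1475i → escape time 3
(row=3, col=2): c = -0.1600 + -1.1475i → escape time 5
(row=4, col=0): c = -0.9600 + -1.5000i → escape time 2
(row=4, col=1): c = -0.5600 + -1.5000i → escape time 2
(row=4, col=2): c = -0.1600 + -1.5000i → escape time 2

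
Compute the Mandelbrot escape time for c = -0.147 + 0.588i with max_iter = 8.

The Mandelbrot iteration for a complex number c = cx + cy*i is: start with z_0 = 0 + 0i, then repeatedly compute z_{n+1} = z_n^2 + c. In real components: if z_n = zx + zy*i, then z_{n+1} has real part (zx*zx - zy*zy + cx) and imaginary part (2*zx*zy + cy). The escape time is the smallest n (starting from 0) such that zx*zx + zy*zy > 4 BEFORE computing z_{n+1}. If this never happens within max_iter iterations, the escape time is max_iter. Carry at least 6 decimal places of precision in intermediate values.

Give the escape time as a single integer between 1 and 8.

Answer: 8

Derivation:
z_0 = 0 + 0i, c = -0.1470 + 0.5880i
Iter 1: z = -0.1470 + 0.5880i, |z|^2 = 0.3674
Iter 2: z = -0.4711 + 0.4151i, |z|^2 = 0.3943
Iter 3: z = -0.0974 + 0.1968i, |z|^2 = 0.0482
Iter 4: z = -0.1763 + 0.5497i, |z|^2 = 0.3332
Iter 5: z = -0.4181 + 0.3942i, |z|^2 = 0.3302
Iter 6: z = -0.1276 + 0.2584i, |z|^2 = 0.0830
Iter 7: z = -0.1975 + 0.5220i, |z|^2 = 0.3115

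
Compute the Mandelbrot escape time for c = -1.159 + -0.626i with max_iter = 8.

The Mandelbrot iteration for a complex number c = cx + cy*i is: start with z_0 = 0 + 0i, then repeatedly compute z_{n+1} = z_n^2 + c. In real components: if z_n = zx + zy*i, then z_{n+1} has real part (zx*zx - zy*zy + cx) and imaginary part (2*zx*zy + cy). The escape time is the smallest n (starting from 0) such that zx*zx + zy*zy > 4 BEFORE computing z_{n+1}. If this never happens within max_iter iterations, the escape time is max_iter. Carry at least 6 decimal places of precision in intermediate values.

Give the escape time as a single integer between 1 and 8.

Answer: 3

Derivation:
z_0 = 0 + 0i, c = -1.1590 + -0.6260i
Iter 1: z = -1.1590 + -0.6260i, |z|^2 = 1.7352
Iter 2: z = -0.2076 + 0.8251i, |z|^2 = 0.7238
Iter 3: z = -1.7966 + -0.9686i, |z|^2 = 4.1660
Escaped at iteration 3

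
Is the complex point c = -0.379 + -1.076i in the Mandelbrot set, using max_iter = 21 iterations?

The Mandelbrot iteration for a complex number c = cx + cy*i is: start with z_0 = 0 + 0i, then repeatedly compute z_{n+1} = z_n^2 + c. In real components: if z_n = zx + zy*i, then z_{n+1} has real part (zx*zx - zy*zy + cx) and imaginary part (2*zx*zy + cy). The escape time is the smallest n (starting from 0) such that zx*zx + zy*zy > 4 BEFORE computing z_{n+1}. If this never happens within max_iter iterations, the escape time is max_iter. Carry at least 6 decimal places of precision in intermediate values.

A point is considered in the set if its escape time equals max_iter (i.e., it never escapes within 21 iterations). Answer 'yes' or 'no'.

Answer: no

Derivation:
z_0 = 0 + 0i, c = -0.3790 + -1.0760i
Iter 1: z = -0.3790 + -1.0760i, |z|^2 = 1.3014
Iter 2: z = -1.3931 + -0.2604i, |z|^2 = 2.0086
Iter 3: z = 1.4940 + -0.3505i, |z|^2 = 2.3549
Iter 4: z = 1.7303 + -2.1232i, |z|^2 = 7.5020
Escaped at iteration 4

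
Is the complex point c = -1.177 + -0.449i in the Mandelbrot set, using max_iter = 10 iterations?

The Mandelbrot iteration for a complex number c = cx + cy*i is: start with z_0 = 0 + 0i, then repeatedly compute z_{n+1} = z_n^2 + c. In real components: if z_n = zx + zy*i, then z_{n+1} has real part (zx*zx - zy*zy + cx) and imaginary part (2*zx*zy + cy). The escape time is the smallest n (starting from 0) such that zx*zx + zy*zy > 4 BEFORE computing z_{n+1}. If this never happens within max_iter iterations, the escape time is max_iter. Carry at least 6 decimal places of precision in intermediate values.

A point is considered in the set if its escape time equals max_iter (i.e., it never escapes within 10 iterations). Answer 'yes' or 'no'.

Answer: no

Derivation:
z_0 = 0 + 0i, c = -1.1770 + -0.4490i
Iter 1: z = -1.1770 + -0.4490i, |z|^2 = 1.5869
Iter 2: z = 0.0067 + 0.6079i, |z|^2 = 0.3696
Iter 3: z = -1.5466 + -0.4408i, |z|^2 = 2.5861
Iter 4: z = 1.0205 + 0.9145i, |z|^2 = 1.8777
Iter 5: z = -0.9719 + 1.4175i, |z|^2 = 2.9539
Iter 6: z = -2.2418 + -3.2043i, |z|^2 = 15.2931
Escaped at iteration 6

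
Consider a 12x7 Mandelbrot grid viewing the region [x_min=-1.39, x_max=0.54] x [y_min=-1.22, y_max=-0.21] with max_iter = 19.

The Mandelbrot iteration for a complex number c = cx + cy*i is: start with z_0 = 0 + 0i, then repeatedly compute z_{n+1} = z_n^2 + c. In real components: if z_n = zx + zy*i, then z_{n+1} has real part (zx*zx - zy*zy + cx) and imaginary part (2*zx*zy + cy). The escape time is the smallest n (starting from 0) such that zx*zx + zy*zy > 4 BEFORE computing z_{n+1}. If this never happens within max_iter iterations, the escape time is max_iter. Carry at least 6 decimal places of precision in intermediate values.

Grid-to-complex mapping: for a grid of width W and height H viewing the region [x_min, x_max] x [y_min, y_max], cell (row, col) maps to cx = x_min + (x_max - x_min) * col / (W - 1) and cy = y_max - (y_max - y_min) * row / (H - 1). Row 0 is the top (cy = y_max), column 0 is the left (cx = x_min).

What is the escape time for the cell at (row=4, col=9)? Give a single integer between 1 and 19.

Answer: 4

Derivation:
z_0 = 0 + 0i, c = 0.1891 + -0.8833i
Iter 1: z = 0.1891 + -0.8833i, |z|^2 = 0.8160
Iter 2: z = -0.5554 + -1.2174i, |z|^2 = 1.7906
Iter 3: z = -0.9845 + 0.4690i, |z|^2 = 1.1891
Iter 4: z = 0.9383 + -1.8068i, |z|^2 = 4.1448
Escaped at iteration 4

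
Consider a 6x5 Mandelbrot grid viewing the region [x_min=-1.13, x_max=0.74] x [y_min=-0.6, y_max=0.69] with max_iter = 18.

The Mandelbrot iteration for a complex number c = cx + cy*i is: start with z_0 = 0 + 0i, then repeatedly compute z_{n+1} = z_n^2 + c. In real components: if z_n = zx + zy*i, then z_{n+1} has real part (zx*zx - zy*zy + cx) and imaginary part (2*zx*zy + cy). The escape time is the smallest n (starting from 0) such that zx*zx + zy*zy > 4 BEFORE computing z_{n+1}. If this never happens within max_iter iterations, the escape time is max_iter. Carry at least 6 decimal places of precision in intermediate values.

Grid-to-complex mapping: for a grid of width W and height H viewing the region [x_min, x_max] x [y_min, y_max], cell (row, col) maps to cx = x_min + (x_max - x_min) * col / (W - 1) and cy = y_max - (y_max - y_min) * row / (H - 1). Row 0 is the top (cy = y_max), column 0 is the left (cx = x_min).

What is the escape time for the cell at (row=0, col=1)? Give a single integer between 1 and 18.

z_0 = 0 + 0i, c = -0.7560 + 0.6900i
Iter 1: z = -0.7560 + 0.6900i, |z|^2 = 1.0476
Iter 2: z = -0.6606 + -0.3533i, |z|^2 = 0.5612
Iter 3: z = -0.4445 + 1.1567i, |z|^2 = 1.5356
Iter 4: z = -1.8965 + -0.3382i, |z|^2 = 3.7110
Iter 5: z = 2.7262 + 1.9729i, |z|^2 = 11.3247
Escaped at iteration 5

Answer: 5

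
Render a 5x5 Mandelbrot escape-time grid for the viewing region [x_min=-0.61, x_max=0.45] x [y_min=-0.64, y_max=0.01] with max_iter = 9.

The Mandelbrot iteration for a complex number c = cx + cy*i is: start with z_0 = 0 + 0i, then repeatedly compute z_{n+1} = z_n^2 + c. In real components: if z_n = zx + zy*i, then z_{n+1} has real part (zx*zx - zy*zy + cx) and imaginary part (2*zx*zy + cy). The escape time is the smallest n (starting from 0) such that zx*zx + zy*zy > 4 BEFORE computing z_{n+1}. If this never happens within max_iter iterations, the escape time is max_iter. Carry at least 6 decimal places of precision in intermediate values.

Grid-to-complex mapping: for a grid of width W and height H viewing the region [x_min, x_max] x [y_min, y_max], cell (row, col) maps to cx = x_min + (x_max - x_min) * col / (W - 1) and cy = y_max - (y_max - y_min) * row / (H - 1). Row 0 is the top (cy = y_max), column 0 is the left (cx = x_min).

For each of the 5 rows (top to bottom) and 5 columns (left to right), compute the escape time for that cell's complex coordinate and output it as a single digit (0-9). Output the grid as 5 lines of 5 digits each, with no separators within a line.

Answer: 99996
99996
99999
99996
99995

Derivation:
(row=0, col=0): c = -0.6100 + 0.0100i → escape time 9
(row=0, col=1): c = -0.3450 + 0.0100i → escape time 9
(row=0, col=2): c = -0.0800 + 0.0100i → escape time 9
(row=0, col=3): c = 0.1850 + 0.0100i → escape time 9
(row=0, col=4): c = 0.4500 + 0.0100i → escape time 6
(row=1, col=0): c = -0.6100 + -0.1525i → escape time 9
(row=1, col=1): c = -0.3450 + -0.1525i → escape time 9
(row=1, col=2): c = -0.0800 + -0.1525i → escape time 9
(row=1, col=3): c = 0.1850 + -0.1525i → escape time 9
(row=1, col=4): c = 0.4500 + -0.1525i → escape time 6
(row=2, col=0): c = -0.6100 + -0.3150i → escape time 9
(row=2, col=1): c = -0.3450 + -0.3150i → escape time 9
(row=2, col=2): c = -0.0800 + -0.3150i → escape time 9
(row=2, col=3): c = 0.1850 + -0.3150i → escape time 9
(row=2, col=4): c = 0.4500 + -0.3150i → escape time 9
(row=3, col=0): c = -0.6100 + -0.4775i → escape time 9
(row=3, col=1): c = -0.3450 + -0.4775i → escape time 9
(row=3, col=2): c = -0.0800 + -0.4775i → escape time 9
(row=3, col=3): c = 0.1850 + -0.4775i → escape time 9
(row=3, col=4): c = 0.4500 + -0.4775i → escape time 6
(row=4, col=0): c = -0.6100 + -0.6400i → escape time 9
(row=4, col=1): c = -0.3450 + -0.6400i → escape time 9
(row=4, col=2): c = -0.0800 + -0.6400i → escape time 9
(row=4, col=3): c = 0.1850 + -0.6400i → escape time 9
(row=4, col=4): c = 0.4500 + -0.6400i → escape time 5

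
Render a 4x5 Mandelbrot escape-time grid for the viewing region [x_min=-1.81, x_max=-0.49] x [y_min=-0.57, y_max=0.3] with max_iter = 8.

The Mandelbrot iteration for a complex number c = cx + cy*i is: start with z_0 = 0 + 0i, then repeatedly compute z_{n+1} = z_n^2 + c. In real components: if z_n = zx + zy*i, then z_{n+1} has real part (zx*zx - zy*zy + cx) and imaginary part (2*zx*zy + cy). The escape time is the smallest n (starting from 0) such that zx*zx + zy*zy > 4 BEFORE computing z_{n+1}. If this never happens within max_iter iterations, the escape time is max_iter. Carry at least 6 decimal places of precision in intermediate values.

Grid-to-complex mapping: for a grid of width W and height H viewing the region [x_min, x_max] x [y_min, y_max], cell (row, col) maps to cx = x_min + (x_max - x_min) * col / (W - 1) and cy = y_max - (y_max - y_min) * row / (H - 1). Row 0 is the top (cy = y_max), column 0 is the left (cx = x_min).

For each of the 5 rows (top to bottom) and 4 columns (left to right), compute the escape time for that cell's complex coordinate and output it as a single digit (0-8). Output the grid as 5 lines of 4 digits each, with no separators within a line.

Answer: 4688
4888
4888
3588
3358

Derivation:
(row=0, col=0): c = -1.8100 + 0.3000i → escape time 4
(row=0, col=1): c = -1.3700 + 0.3000i → escape time 6
(row=0, col=2): c = -0.9300 + 0.3000i → escape time 8
(row=0, col=3): c = -0.4900 + 0.3000i → escape time 8
(row=1, col=0): c = -1.8100 + 0.0825i → escape time 4
(row=1, col=1): c = -1.3700 + 0.0825i → escape time 8
(row=1, col=2): c = -0.9300 + 0.0825i → escape time 8
(row=1, col=3): c = -0.4900 + 0.0825i → escape time 8
(row=2, col=0): c = -1.8100 + -0.1350i → escape time 4
(row=2, col=1): c = -1.3700 + -0.1350i → escape time 8
(row=2, col=2): c = -0.9300 + -0.1350i → escape time 8
(row=2, col=3): c = -0.4900 + -0.1350i → escape time 8
(row=3, col=0): c = -1.8100 + -0.3525i → escape time 3
(row=3, col=1): c = -1.3700 + -0.3525i → escape time 5
(row=3, col=2): c = -0.9300 + -0.3525i → escape time 8
(row=3, col=3): c = -0.4900 + -0.3525i → escape time 8
(row=4, col=0): c = -1.8100 + -0.5700i → escape time 3
(row=4, col=1): c = -1.3700 + -0.5700i → escape time 3
(row=4, col=2): c = -0.9300 + -0.5700i → escape time 5
(row=4, col=3): c = -0.4900 + -0.5700i → escape time 8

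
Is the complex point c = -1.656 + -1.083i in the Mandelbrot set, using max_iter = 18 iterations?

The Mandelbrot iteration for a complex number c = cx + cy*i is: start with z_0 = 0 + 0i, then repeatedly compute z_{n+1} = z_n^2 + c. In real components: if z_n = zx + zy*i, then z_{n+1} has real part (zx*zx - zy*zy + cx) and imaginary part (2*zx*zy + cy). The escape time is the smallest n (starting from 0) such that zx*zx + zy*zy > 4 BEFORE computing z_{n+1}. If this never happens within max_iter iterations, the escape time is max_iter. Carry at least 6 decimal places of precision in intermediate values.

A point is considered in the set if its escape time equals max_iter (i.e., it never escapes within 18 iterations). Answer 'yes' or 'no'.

z_0 = 0 + 0i, c = -1.6560 + -1.0830i
Iter 1: z = -1.6560 + -1.0830i, |z|^2 = 3.9152
Iter 2: z = -0.0866 + 2.5039i, |z|^2 = 6.2770
Escaped at iteration 2

Answer: no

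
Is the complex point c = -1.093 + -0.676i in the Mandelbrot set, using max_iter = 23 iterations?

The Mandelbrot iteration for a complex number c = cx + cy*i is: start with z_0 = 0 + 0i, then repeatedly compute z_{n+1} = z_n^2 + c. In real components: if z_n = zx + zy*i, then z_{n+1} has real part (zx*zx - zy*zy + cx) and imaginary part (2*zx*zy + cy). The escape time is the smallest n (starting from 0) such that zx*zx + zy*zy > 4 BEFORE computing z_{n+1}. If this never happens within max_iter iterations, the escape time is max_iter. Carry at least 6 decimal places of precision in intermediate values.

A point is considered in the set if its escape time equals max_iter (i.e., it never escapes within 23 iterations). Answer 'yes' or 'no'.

Answer: no

Derivation:
z_0 = 0 + 0i, c = -1.0930 + -0.6760i
Iter 1: z = -1.0930 + -0.6760i, |z|^2 = 1.6516
Iter 2: z = -0.3553 + 0.8017i, |z|^2 = 0.7690
Iter 3: z = -1.6095 + -1.2458i, |z|^2 = 4.1425
Escaped at iteration 3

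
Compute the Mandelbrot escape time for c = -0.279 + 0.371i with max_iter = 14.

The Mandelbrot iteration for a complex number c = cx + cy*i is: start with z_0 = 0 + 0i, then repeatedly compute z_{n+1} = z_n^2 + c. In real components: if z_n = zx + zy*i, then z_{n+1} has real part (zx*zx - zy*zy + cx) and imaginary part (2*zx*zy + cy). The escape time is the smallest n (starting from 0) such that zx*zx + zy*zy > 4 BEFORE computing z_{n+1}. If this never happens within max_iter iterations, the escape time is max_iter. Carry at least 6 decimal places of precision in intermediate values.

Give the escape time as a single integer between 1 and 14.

z_0 = 0 + 0i, c = -0.2790 + 0.3710i
Iter 1: z = -0.2790 + 0.3710i, |z|^2 = 0.2155
Iter 2: z = -0.3388 + 0.1640i, |z|^2 = 0.1417
Iter 3: z = -0.1911 + 0.2599i, |z|^2 = 0.1041
Iter 4: z = -0.3100 + 0.2717i, |z|^2 = 0.1699
Iter 5: z = -0.2567 + 0.2026i, |z|^2 = 0.1069
Iter 6: z = -0.2541 + 0.2670i, |z|^2 = 0.1359
Iter 7: z = -0.2857 + 0.2353i, |z|^2 = 0.1370
Iter 8: z = -0.2527 + 0.2366i, |z|^2 = 0.1198
Iter 9: z = -0.2711 + 0.2514i, |z|^2 = 0.1367
Iter 10: z = -0.2687 + 0.2347i, |z|^2 = 0.1273
Iter 11: z = -0.2619 + 0.2449i, |z|^2 = 0.1285
Iter 12: z = -0.2704 + 0.2428i, |z|^2 = 0.1320
Iter 13: z = -0.2648 + 0.2397i, |z|^2 = 0.1276

Answer: 14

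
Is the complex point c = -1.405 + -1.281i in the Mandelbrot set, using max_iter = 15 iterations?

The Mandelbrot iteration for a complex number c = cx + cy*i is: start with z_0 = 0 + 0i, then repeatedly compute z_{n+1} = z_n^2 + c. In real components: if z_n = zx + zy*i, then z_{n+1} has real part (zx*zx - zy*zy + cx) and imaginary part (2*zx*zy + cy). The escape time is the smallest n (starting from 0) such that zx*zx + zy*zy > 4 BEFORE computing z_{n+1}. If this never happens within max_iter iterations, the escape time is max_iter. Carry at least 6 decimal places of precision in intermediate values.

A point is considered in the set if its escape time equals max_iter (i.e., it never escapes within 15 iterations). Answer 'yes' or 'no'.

Answer: no

Derivation:
z_0 = 0 + 0i, c = -1.4050 + -1.2810i
Iter 1: z = -1.4050 + -1.2810i, |z|^2 = 3.6150
Iter 2: z = -1.0719 + 2.3186i, |z|^2 = 6.5250
Escaped at iteration 2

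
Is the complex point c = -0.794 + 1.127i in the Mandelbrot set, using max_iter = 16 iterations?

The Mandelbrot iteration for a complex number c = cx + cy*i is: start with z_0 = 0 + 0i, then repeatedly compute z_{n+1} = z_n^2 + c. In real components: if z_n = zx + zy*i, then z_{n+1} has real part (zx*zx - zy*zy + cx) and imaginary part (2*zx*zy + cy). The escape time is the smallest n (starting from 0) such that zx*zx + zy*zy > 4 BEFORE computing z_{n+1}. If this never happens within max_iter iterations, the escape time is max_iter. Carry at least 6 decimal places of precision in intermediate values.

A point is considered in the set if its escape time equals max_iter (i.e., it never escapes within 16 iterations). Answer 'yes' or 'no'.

Answer: no

Derivation:
z_0 = 0 + 0i, c = -0.7940 + 1.1270i
Iter 1: z = -0.7940 + 1.1270i, |z|^2 = 1.9006
Iter 2: z = -1.4337 + -0.6627i, |z|^2 = 2.4946
Iter 3: z = 0.8223 + 3.0271i, |z|^2 = 9.8399
Escaped at iteration 3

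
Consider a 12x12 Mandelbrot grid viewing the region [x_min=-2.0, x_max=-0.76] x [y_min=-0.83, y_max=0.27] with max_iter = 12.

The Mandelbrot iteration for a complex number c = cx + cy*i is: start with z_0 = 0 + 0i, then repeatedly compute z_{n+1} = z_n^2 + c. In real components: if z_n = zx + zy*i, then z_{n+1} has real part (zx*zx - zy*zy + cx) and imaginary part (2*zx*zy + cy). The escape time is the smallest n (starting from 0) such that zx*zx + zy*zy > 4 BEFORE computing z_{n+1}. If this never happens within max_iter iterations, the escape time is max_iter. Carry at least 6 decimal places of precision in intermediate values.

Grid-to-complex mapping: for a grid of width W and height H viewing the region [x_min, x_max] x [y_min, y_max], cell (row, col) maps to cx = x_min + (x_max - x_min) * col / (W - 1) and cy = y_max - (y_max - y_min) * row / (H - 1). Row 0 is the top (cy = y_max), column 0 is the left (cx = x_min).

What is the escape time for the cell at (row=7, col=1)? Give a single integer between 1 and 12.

Answer: 3

Derivation:
z_0 = 0 + 0i, c = -1.8873 + -0.4300i
Iter 1: z = -1.8873 + -0.4300i, |z|^2 = 3.7467
Iter 2: z = 1.4896 + 1.1931i, |z|^2 = 3.6424
Iter 3: z = -1.0917 + 3.1244i, |z|^2 = 10.9537
Escaped at iteration 3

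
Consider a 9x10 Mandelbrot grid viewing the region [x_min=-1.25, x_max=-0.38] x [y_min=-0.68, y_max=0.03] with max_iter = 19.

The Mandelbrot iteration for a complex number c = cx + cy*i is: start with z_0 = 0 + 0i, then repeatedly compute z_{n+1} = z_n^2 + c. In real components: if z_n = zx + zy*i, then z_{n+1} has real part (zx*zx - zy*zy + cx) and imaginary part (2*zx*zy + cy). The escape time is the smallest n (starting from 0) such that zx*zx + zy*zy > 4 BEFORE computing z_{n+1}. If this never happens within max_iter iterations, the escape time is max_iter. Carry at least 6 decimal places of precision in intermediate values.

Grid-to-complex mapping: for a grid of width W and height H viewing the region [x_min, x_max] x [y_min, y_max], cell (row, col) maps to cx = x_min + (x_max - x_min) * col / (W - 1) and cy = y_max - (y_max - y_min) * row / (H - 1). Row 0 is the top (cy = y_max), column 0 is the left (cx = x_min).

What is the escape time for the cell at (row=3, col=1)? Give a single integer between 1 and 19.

z_0 = 0 + 0i, c = -1.1413 + -0.2067i
Iter 1: z = -1.1413 + -0.2067i, |z|^2 = 1.3452
Iter 2: z = 0.1185 + 0.2651i, |z|^2 = 0.0843
Iter 3: z = -1.1975 + -0.1439i, |z|^2 = 1.4546
Iter 4: z = 0.2720 + 0.1379i, |z|^2 = 0.0930
Iter 5: z = -1.0863 + -0.1317i, |z|^2 = 1.1974
Iter 6: z = 0.0214 + 0.0794i, |z|^2 = 0.0068
Iter 7: z = -1.1471 + -0.2033i, |z|^2 = 1.3572
Iter 8: z = 0.1333 + 0.2597i, |z|^2 = 0.0852
Iter 9: z = -1.1909 + -0.1375i, |z|^2 = 1.4372
Iter 10: z = 0.2581 + 0.1207i, |z|^2 = 0.0812
Iter 11: z = -1.0892 + -0.1443i, |z|^2 = 1.2072
Iter 12: z = 0.0243 + 0.1078i, |z|^2 = 0.0122
Iter 13: z = -1.1523 + -0.2014i, |z|^2 = 1.3683
Iter 14: z = 0.1459 + 0.2576i, |z|^2 = 0.0876
Iter 15: z = -1.1863 + -0.1315i, |z|^2 = 1.4246
Iter 16: z = 0.2488 + 0.1054i, |z|^2 = 0.0730
Iter 17: z = -1.0905 + -0.1543i, |z|^2 = 1.2129
Iter 18: z = 0.0241 + 0.1298i, |z|^2 = 0.0174

Answer: 19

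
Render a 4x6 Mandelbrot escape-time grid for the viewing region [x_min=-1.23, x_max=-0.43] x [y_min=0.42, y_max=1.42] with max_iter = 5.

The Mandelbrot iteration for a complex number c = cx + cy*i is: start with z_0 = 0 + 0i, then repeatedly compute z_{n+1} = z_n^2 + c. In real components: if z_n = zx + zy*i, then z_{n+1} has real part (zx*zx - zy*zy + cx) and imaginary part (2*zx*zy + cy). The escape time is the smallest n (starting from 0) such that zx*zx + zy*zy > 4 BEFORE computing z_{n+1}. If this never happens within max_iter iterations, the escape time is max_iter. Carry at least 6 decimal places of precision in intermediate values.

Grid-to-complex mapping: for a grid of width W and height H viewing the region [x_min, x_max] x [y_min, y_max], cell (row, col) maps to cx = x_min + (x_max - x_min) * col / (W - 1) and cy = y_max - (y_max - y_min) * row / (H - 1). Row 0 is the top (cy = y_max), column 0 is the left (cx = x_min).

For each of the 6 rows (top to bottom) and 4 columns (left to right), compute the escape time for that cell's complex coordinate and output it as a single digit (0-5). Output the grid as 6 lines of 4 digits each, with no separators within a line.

Answer: 2222
2333
3334
3345
3455
5555

Derivation:
(row=0, col=0): c = -1.2300 + 1.4200i → escape time 2
(row=0, col=1): c = -0.9633 + 1.4200i → escape time 2
(row=0, col=2): c = -0.6967 + 1.4200i → escape time 2
(row=0, col=3): c = -0.4300 + 1.4200i → escape time 2
(row=1, col=0): c = -1.2300 + 1.2200i → escape time 2
(row=1, col=1): c = -0.9633 + 1.2200i → escape time 3
(row=1, col=2): c = -0.6967 + 1.2200i → escape time 3
(row=1, col=3): c = -0.4300 + 1.2200i → escape time 3
(row=2, col=0): c = -1.2300 + 1.0200i → escape time 3
(row=2, col=1): c = -0.9633 + 1.0200i → escape time 3
(row=2, col=2): c = -0.6967 + 1.0200i → escape time 3
(row=2, col=3): c = -0.4300 + 1.0200i → escape time 4
(row=3, col=0): c = -1.2300 + 0.8200i → escape time 3
(row=3, col=1): c = -0.9633 + 0.8200i → escape time 3
(row=3, col=2): c = -0.6967 + 0.8200i → escape time 4
(row=3, col=3): c = -0.4300 + 0.8200i → escape time 5
(row=4, col=0): c = -1.2300 + 0.6200i → escape time 3
(row=4, col=1): c = -0.9633 + 0.6200i → escape time 4
(row=4, col=2): c = -0.6967 + 0.6200i → escape time 5
(row=4, col=3): c = -0.4300 + 0.6200i → escape time 5
(row=5, col=0): c = -1.2300 + 0.4200i → escape time 5
(row=5, col=1): c = -0.9633 + 0.4200i → escape time 5
(row=5, col=2): c = -0.6967 + 0.4200i → escape time 5
(row=5, col=3): c = -0.4300 + 0.4200i → escape time 5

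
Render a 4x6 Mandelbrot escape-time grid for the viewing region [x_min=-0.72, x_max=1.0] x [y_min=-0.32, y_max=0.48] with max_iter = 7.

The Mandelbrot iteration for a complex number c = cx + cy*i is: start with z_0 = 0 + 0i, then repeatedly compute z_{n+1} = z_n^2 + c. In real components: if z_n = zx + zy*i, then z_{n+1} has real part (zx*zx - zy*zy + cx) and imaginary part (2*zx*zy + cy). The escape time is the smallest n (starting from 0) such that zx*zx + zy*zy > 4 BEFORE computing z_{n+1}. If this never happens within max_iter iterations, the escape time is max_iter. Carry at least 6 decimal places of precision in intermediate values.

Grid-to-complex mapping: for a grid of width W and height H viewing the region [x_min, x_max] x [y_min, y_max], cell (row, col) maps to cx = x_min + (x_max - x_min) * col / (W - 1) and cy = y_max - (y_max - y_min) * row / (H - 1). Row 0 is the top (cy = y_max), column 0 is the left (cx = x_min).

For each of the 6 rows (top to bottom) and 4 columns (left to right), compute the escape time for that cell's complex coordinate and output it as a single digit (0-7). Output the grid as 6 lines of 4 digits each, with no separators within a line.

Answer: 7762
7772
7772
7763
7772
7772

Derivation:
(row=0, col=0): c = -0.7200 + 0.4800i → escape time 7
(row=0, col=1): c = -0.1467 + 0.4800i → escape time 7
(row=0, col=2): c = 0.4267 + 0.4800i → escape time 6
(row=0, col=3): c = 1.0000 + 0.4800i → escape time 2
(row=1, col=0): c = -0.7200 + 0.3200i → escape time 7
(row=1, col=1): c = -0.1467 + 0.3200i → escape time 7
(row=1, col=2): c = 0.4267 + 0.3200i → escape time 7
(row=1, col=3): c = 1.0000 + 0.3200i → escape time 2
(row=2, col=0): c = -0.7200 + 0.1600i → escape time 7
(row=2, col=1): c = -0.1467 + 0.1600i → escape time 7
(row=2, col=2): c = 0.4267 + 0.1600i → escape time 7
(row=2, col=3): c = 1.0000 + 0.1600i → escape time 2
(row=3, col=0): c = -0.7200 + -0.0000i → escape time 7
(row=3, col=1): c = -0.1467 + -0.0000i → escape time 7
(row=3, col=2): c = 0.4267 + -0.0000i → escape time 6
(row=3, col=3): c = 1.0000 + -0.0000i → escape time 3
(row=4, col=0): c = -0.7200 + -0.1600i → escape time 7
(row=4, col=1): c = -0.1467 + -0.1600i → escape time 7
(row=4, col=2): c = 0.4267 + -0.1600i → escape time 7
(row=4, col=3): c = 1.0000 + -0.1600i → escape time 2
(row=5, col=0): c = -0.7200 + -0.3200i → escape time 7
(row=5, col=1): c = -0.1467 + -0.3200i → escape time 7
(row=5, col=2): c = 0.4267 + -0.3200i → escape time 7
(row=5, col=3): c = 1.0000 + -0.3200i → escape time 2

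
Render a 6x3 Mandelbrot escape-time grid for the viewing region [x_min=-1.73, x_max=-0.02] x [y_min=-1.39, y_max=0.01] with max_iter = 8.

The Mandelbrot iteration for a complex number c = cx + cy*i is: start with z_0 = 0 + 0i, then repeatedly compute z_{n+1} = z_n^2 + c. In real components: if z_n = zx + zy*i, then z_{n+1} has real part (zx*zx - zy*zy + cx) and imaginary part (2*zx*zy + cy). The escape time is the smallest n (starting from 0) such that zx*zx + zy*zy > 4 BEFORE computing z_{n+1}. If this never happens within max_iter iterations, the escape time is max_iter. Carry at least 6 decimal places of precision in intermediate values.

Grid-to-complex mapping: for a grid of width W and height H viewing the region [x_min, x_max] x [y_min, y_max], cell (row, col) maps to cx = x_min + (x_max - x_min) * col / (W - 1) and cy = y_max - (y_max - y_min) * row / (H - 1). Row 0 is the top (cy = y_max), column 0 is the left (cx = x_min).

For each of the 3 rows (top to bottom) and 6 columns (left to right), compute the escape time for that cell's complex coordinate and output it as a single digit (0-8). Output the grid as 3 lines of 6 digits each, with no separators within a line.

Answer: 888888
334588
122222

Derivation:
(row=0, col=0): c = -1.7300 + 0.0100i → escape time 8
(row=0, col=1): c = -1.3880 + 0.0100i → escape time 8
(row=0, col=2): c = -1.0460 + 0.0100i → escape time 8
(row=0, col=3): c = -0.7040 + 0.0100i → escape time 8
(row=0, col=4): c = -0.3620 + 0.0100i → escape time 8
(row=0, col=5): c = -0.0200 + 0.0100i → escape time 8
(row=1, col=0): c = -1.7300 + -0.6900i → escape time 3
(row=1, col=1): c = -1.3880 + -0.6900i → escape time 3
(row=1, col=2): c = -1.0460 + -0.6900i → escape time 4
(row=1, col=3): c = -0.7040 + -0.6900i → escape time 5
(row=1, col=4): c = -0.3620 + -0.6900i → escape time 8
(row=1, col=5): c = -0.0200 + -0.6900i → escape time 8
(row=2, col=0): c = -1.7300 + -1.3900i → escape time 1
(row=2, col=1): c = -1.3880 + -1.3900i → escape time 2
(row=2, col=2): c = -1.0460 + -1.3900i → escape time 2
(row=2, col=3): c = -0.7040 + -1.3900i → escape time 2
(row=2, col=4): c = -0.3620 + -1.3900i → escape time 2
(row=2, col=5): c = -0.0200 + -1.3900i → escape time 2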